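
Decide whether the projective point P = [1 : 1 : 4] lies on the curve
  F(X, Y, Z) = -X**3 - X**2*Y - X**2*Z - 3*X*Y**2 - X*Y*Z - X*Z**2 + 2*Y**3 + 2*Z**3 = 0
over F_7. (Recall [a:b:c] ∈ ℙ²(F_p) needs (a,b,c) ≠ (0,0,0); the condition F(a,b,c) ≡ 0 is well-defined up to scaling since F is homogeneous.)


F(1,1,4) ≡ 3 (mod 7); P is NOT on the curve.

Evaluate F(1, 1, 4) term-by-term (mod 7).
  -X**3 ↦ -1·1·1·1 = -1
  -X**2*Y ↦ -1·1·1·1 = -1
  -X**2*Z ↦ -1·1·1·4 = -4
  -3*X*Y**2 ↦ -3·1·1·1 = -3
  -X*Y*Z ↦ -1·1·1·4 = -4
  -X*Z**2 ↦ -1·1·1·16 = -16
  2*Y**3 ↦ 2·1·1·1 = 2
  2*Z**3 ↦ 2·1·1·64 = 128
Sum: F(1, 1, 4) = (-1) + (-1) + (-4) + (-3) + (-4) + (-16) + (2) + (128) = 101.
Reducing mod 7: 101 ≡ 3 (mod 7).
Since F(a, b, c) ≡ 3 ≠ 0 (mod 7), P does NOT lie on the curve.


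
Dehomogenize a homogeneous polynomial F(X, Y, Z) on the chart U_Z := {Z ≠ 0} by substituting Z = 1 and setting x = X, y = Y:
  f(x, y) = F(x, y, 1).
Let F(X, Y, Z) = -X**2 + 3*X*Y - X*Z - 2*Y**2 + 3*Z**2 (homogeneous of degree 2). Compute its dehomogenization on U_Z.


f(x, y) = -x**2 + 3*x*y - x - 2*y**2 + 3

On U_Z we set Z = 1. Each monomial c·X^i·Y^j·Z^k in F becomes c·x^i·y^j·1^k = c·x^i·y^j.
Substituting Z = 1: F(X, Y, 1) = -x**2 + 3*x*y - x - 2*y**2 + 3.
Note: deg(f) ≤ deg(F) = 2; strict inequality happens when F is divisible by Z (lost terms).


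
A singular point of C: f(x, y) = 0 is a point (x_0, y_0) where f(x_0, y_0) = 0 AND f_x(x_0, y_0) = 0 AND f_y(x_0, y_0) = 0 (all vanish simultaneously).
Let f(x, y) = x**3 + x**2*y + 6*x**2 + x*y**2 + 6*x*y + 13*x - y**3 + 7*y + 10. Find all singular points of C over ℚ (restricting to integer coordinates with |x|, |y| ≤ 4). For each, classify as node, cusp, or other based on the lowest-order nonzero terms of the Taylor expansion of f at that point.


Singular points: {(-2, -1)}; classification: node.

Compute partial derivatives:
  f_x = 3*x**2 + 2*x*y + 12*x + y**2 + 6*y + 13.
  f_y = x**2 + 2*x*y + 6*x - 3*y**2 + 7.
Scan x_0 ∈ {−4, ..., 4}. For each x_0, f_y(x_0, y) is a polynomial in y; find its integer roots y ∈ {−4, ..., 4}, then test f_x and f at those candidates.
  x = -4: f_y(-4, y) = -3*y**2 - 8*y - 1; no integer root y with |y| ≤ 4.
  x = -3: f_y(-3, y) = -3*y**2 - 6*y - 2; no integer root y with |y| ≤ 4.
  x = -2: f_y(-2, y) = -3*y**2 - 4*y - 1; vanishes at y ∈ {-1}. (-2, -1): f_x = 0, f = 0 — SINGULAR.
  x = -1: f_y(-1, y) = -3*y**2 - 2*y + 2; no integer root y with |y| ≤ 4.
  x = 0: f_y(0, y) = 7 - 3*y**2; no integer root y with |y| ≤ 4.
  x = 1: f_y(1, y) = -3*y**2 + 2*y + 14; no integer root y with |y| ≤ 4.
  x = 2: f_y(2, y) = -3*y**2 + 4*y + 23; no integer root y with |y| ≤ 4.
  x = 3: f_y(3, y) = -3*y**2 + 6*y + 34; no integer root y with |y| ≤ 4.
  x = 4: f_y(4, y) = -3*y**2 + 8*y + 47; no integer root y with |y| ≤ 4.
Only singular point on the grid: (-2, -1).
Classify: substitute x = -2 + u, y = -1 + v and expand: f = u**3 + u**2*v - u**2 + u*v**2 - v**3 + v**2.
No constant or linear terms (consistent with a singular point). Quadratic part: -u**2 + v**2. Cubic part: u**3 + u**2*v + u*v**2 - v**3.
The quadratic part v**2 - u**2 = (v − u)(v + u) splits into two distinct linear factors, so there are two distinct tangent lines y − -1 = ±(x − -2) — this is a node (ordinary double point).
Classification: node.


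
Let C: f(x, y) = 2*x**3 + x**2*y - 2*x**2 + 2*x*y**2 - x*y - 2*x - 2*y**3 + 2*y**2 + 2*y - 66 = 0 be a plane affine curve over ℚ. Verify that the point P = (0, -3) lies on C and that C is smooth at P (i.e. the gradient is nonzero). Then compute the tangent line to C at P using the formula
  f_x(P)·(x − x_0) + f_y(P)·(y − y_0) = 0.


Tangent line at P: 19*x - 64*y - 192 = 0.

Step 1: f(0, -3) = 0, so P lies on C.
Step 2: partial derivatives
  f_x(x, y) = 6*x**2 + 2*x*y - 4*x + 2*y**2 - y - 2, f_y(x, y) = x**2 + 4*x*y - x - 6*y**2 + 4*y + 2.
  f_x(P) = 19, f_y(P) = -64 (gradient nonzero, so P is smooth).
Step 3: tangent line at P: 19·(x − 0) + -64·(y − -3) = 0.
Expanding: 19*x - 64*y - 192 = 0.


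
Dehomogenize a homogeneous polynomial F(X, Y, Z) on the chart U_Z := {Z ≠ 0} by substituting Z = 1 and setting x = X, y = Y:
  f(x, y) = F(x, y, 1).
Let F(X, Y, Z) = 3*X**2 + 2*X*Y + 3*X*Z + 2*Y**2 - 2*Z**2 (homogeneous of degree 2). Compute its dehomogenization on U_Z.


f(x, y) = 3*x**2 + 2*x*y + 3*x + 2*y**2 - 2

On U_Z we set Z = 1. Each monomial c·X^i·Y^j·Z^k in F becomes c·x^i·y^j·1^k = c·x^i·y^j.
Substituting Z = 1: F(X, Y, 1) = 3*x**2 + 2*x*y + 3*x + 2*y**2 - 2.
Note: deg(f) ≤ deg(F) = 2; strict inequality happens when F is divisible by Z (lost terms).


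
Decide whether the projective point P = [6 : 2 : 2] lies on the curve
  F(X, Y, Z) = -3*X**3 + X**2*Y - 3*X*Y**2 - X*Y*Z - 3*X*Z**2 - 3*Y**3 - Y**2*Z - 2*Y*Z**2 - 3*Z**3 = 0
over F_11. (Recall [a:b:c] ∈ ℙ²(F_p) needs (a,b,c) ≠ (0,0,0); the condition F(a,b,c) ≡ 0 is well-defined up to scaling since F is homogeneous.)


F(6,2,2) ≡ 9 (mod 11); P is NOT on the curve.

Evaluate F(6, 2, 2) term-by-term (mod 11).
  -3*X**3 ↦ -3·216·1·1 = -648
  X**2*Y ↦ 1·36·2·1 = 72
  -3*X*Y**2 ↦ -3·6·4·1 = -72
  -X*Y*Z ↦ -1·6·2·2 = -24
  -3*X*Z**2 ↦ -3·6·1·4 = -72
  -3*Y**3 ↦ -3·1·8·1 = -24
  -Y**2*Z ↦ -1·1·4·2 = -8
  -2*Y*Z**2 ↦ -2·1·2·4 = -16
  -3*Z**3 ↦ -3·1·1·8 = -24
Sum: F(6, 2, 2) = (-648) + (72) + (-72) + (-24) + (-72) + (-24) + (-8) + (-16) + (-24) = -816.
Reducing mod 11: -816 ≡ 9 (mod 11).
Since F(a, b, c) ≡ 9 ≠ 0 (mod 11), P does NOT lie on the curve.


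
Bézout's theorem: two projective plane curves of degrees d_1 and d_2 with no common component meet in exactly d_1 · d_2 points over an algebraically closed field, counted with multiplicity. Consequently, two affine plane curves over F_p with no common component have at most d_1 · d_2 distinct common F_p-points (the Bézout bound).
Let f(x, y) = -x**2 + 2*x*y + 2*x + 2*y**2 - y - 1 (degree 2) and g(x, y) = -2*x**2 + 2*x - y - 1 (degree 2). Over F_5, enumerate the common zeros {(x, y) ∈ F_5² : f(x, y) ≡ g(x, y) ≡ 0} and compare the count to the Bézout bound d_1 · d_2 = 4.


Common zeros: ∅; count = 0; Bézout bound = 4.

deg(f) = 2, deg(g) = 2, so Bézout bound = 4.
Scan x ∈ F_5. For each x, list the y ∈ F_5 with f(x, y) ≡ 0 and those with g(x, y) ≡ 0 (mod 5); the common zeros in that column are the intersection.
  x = 0: f ≡ 0 at y ∈ {1, 2}; g ≡ 0 at y ∈ {4}; common: ∅.
  x = 1: f ≡ 0 at y ∈ {0, 2}; g ≡ 0 at y ∈ {4}; common: ∅.
  x = 2: f ≡ 0 at y ∈ ∅; g ≡ 0 at y ∈ {0}; common: ∅.
  x = 3: f ≡ 0 at y ∈ ∅; g ≡ 0 at y ∈ {2}; common: ∅.
  x = 4: f ≡ 0 at y ∈ {1, 3}; g ≡ 0 at y ∈ {0}; common: ∅.
Collecting: common zeros = ∅, so the count is 0.
Comparison with the Bézout bound: 0 ≤ 4 = deg(f)·deg(g), as expected for curves with no common component (the affine F_5-count falls short of the bound because intersections may lie at infinity, over extension fields, or carry multiplicity).


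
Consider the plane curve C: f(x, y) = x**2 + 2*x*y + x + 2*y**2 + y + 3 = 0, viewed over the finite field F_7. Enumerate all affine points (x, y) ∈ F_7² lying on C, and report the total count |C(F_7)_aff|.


Affine F_7-points: {(1, 4), (1, 5), (2, 3), (2, 5), (4, 2), (4, 4), (5, 2), (5, 3)}; count = 8.

For each of the 49 pairs (x, y) ∈ F_7², evaluate f(x, y) mod 7. Record the zeros.
  x = 0: [0↦3, 1↦6, 2↦6, 3↦3, 4↦4, 5↦2, 6↦4]  zeros at y ∈ ∅
  x = 1: [0↦5, 1↦3, 2↦5, 3↦4, 4↦0, 5↦0, 6↦4]  zeros at y ∈ {4, 5}
  x = 2: [0↦2, 1↦2, 2↦6, 3↦0, 4↦5, 5↦0, 6↦6]  zeros at y ∈ {3, 5}
  x = 3: [0↦1, 1↦3, 2↦2, 3↦5, 4↦5, 5↦2, 6↦3]  zeros at y ∈ ∅
  x = 4: [0↦2, 1↦6, 2↦0, 3↦5, 4↦0, 5↦6, 6↦2]  zeros at y ∈ {2, 4}
  x = 5: [0↦5, 1↦4, 2↦0, 3↦0, 4↦4, 5↦5, 6↦3]  zeros at y ∈ {2, 3}
  x = 6: [0↦3, 1↦4, 2↦2, 3↦4, 4↦3, 5↦6, 6↦6]  zeros at y ∈ ∅
Collecting zeros: affine points = {(1, 4), (1, 5), (2, 3), (2, 5), (4, 2), (4, 4), (5, 2), (5, 3)}.
Total count |C(F_7)_aff| = 8.


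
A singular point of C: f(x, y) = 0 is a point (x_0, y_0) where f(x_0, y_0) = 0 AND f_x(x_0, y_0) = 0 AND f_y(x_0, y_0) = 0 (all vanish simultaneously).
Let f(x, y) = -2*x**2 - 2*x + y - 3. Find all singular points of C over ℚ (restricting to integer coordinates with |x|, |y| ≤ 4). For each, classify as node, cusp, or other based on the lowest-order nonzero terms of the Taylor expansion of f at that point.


No singular points in the scanned grid; C is smooth there.

Compute partial derivatives:
  f_x = -4*x - 2.
  f_y = 1.
f_y = 1 is a nonzero constant, so f_y never vanishes: no point (x, y) can satisfy f = f_x = f_y = 0. In particular no (x, y) ∈ {−4, ..., 4}² is singular; the curve is smooth.


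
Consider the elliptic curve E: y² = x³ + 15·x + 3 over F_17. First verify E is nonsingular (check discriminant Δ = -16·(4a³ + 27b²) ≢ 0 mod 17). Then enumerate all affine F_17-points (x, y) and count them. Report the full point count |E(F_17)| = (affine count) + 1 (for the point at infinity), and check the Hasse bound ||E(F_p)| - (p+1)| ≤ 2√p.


Affine points = {(1, 6), (1, 11), (4, 5), (4, 12), (5, 4), (5, 13), (7, 3), (7, 14), (9, 0), (13, 7), (13, 10), (14, 4), (14, 13), (15, 4), (15, 13), (16, 2), (16, 15)}; affine count = 17; |E(F_17)| = 18.

Discriminant check: Δ ∝ 4a³ + 27b² = 4·15³ + 27·3² = 4·3375 + 27·9 ≡ 7 (mod 17). Nonzero ⇒ E is nonsingular.
For each x ∈ F_17, compute rhs = x³ + 15·x + 3 mod 17, then count y ∈ F_17 with y² ≡ rhs.
  x = 0: rhs = 3, matching y values: none (0 points).
  x = 1: rhs = 2, matching y values: 6, 11 (2 points).
  x = 2: rhs = 7, matching y values: none (0 points).
  x = 3: rhs = 7, matching y values: none (0 points).
  x = 4: rhs = 8, matching y values: 5, 12 (2 points).
  x = 5: rhs = 16, matching y values: 4, 13 (2 points).
  x = 6: rhs = 3, matching y values: none (0 points).
  x = 7: rhs = 9, matching y values: 3, 14 (2 points).
  x = 8: rhs = 6, matching y values: none (0 points).
  x = 9: rhs = 0, matching y values: 0 (1 points).
  x = 10: rhs = 14, matching y values: none (0 points).
  x = 11: rhs = 3, matching y values: none (0 points).
  x = 12: rhs = 7, matching y values: none (0 points).
  x = 13: rhs = 15, matching y values: 7, 10 (2 points).
  x = 14: rhs = 16, matching y values: 4, 13 (2 points).
  x = 15: rhs = 16, matching y values: 4, 13 (2 points).
  x = 16: rhs = 4, matching y values: 2, 15 (2 points).
Total affine count: 17.
Full point count |E(F_17)| = 17 + 1 = 18.
Hasse bound: |18 − (17+1)| = |0| = 0 ≤ 2√17 ≈ 8.2462 ✓.


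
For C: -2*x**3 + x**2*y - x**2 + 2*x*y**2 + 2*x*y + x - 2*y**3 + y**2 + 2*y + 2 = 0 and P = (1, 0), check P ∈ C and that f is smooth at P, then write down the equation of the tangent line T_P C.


Tangent line at P: -7*x + 5*y + 7 = 0.

Step 1: f(1, 0) = 0, so P lies on C.
Step 2: partial derivatives
  f_x(x, y) = -6*x**2 + 2*x*y - 2*x + 2*y**2 + 2*y + 1, f_y(x, y) = x**2 + 4*x*y + 2*x - 6*y**2 + 2*y + 2.
  f_x(P) = -7, f_y(P) = 5 (gradient nonzero, so P is smooth).
Step 3: tangent line at P: -7·(x − 1) + 5·(y − 0) = 0.
Expanding: -7*x + 5*y + 7 = 0.


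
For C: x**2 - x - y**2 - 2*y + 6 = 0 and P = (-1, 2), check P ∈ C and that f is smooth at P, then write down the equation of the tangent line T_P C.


Tangent line at P: -3*x - 6*y + 9 = 0.

Step 1: f(-1, 2) = 0, so P lies on C.
Step 2: partial derivatives
  f_x(x, y) = 2*x - 1, f_y(x, y) = -2*y - 2.
  f_x(P) = -3, f_y(P) = -6 (gradient nonzero, so P is smooth).
Step 3: tangent line at P: -3·(x − -1) + -6·(y − 2) = 0.
Expanding: -3*x - 6*y + 9 = 0.


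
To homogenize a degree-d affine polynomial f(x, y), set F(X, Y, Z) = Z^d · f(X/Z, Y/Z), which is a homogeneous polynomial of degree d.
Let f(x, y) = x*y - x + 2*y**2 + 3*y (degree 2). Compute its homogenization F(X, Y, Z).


F(X, Y, Z) = X*Y - X*Z + 2*Y**2 + 3*Y*Z

deg(f) = 2.
Substitute x = X/Z, y = Y/Z into f, then multiply by Z^2.
  monomial 1·x^1·y^1 ↦ 1·X^1·Y^1·Z^0.
  monomial -1·x^1·y^0 ↦ -1·X^1·Y^0·Z^1.
  monomial 2·x^0·y^2 ↦ 2·X^0·Y^2·Z^0.
  monomial 3·x^0·y^1 ↦ 3·X^0·Y^1·Z^1.
Collecting: F(X, Y, Z) = X*Y - X*Z + 2*Y**2 + 3*Y*Z.


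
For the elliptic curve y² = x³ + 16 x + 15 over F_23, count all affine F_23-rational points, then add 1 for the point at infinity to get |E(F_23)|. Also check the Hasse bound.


Affine points = {(1, 3), (1, 20), (2, 3), (2, 20), (5, 6), (5, 17), (10, 5), (10, 18), (11, 2), (11, 21), (12, 7), (12, 16), (14, 4), (14, 19), (17, 5), (17, 18), (19, 5), (19, 18), (20, 3), (20, 20)}; affine count = 20; |E(F_23)| = 21.

Discriminant check: Δ ∝ 4a³ + 27b² = 4·16³ + 27·15² = 4·4096 + 27·225 ≡ 11 (mod 23). Nonzero ⇒ E is nonsingular.
For each x ∈ F_23, compute rhs = x³ + 16·x + 15 mod 23, then count y ∈ F_23 with y² ≡ rhs.
  x = 0: rhs = 15, matching y values: none (0 points).
  x = 1: rhs = 9, matching y values: 3, 20 (2 points).
  x = 2: rhs = 9, matching y values: 3, 20 (2 points).
  x = 3: rhs = 21, matching y values: none (0 points).
  x = 4: rhs = 5, matching y values: none (0 points).
  x = 5: rhs = 13, matching y values: 6, 17 (2 points).
  x = 6: rhs = 5, matching y values: none (0 points).
  x = 7: rhs = 10, matching y values: none (0 points).
  x = 8: rhs = 11, matching y values: none (0 points).
  x = 9: rhs = 14, matching y values: none (0 points).
  x = 10: rhs = 2, matching y values: 5, 18 (2 points).
  x = 11: rhs = 4, matching y values: 2, 21 (2 points).
  x = 12: rhs = 3, matching y values: 7, 16 (2 points).
  x = 13: rhs = 5, matching y values: none (0 points).
  x = 14: rhs = 16, matching y values: 4, 19 (2 points).
  x = 15: rhs = 19, matching y values: none (0 points).
  x = 16: rhs = 20, matching y values: none (0 points).
  x = 17: rhs = 2, matching y values: 5, 18 (2 points).
  x = 18: rhs = 17, matching y values: none (0 points).
  x = 19: rhs = 2, matching y values: 5, 18 (2 points).
  x = 20: rhs = 9, matching y values: 3, 20 (2 points).
  x = 21: rhs = 21, matching y values: none (0 points).
  x = 22: rhs = 21, matching y values: none (0 points).
Total affine count: 20.
Full point count |E(F_23)| = 20 + 1 = 21.
Hasse bound: |21 − (23+1)| = |-3| = 3 ≤ 2√23 ≈ 9.5917 ✓.


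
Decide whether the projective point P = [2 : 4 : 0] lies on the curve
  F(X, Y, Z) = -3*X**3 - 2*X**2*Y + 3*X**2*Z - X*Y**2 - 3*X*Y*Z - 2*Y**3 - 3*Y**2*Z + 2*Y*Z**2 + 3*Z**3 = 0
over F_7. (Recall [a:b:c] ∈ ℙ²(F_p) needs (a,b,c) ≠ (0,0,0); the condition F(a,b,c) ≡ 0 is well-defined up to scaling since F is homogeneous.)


F(2,4,0) ≡ 1 (mod 7); P is NOT on the curve.

Evaluate F(2, 4, 0) term-by-term (mod 7).
  -3*X**3 ↦ -3·8·1·1 = -24
  -2*X**2*Y ↦ -2·4·4·1 = -32
  3*X**2*Z ↦ 3·4·1·0 = 0
  -X*Y**2 ↦ -1·2·16·1 = -32
  -3*X*Y*Z ↦ -3·2·4·0 = 0
  -2*Y**3 ↦ -2·1·64·1 = -128
  -3*Y**2*Z ↦ -3·1·16·0 = 0
  2*Y*Z**2 ↦ 2·1·4·0 = 0
  3*Z**3 ↦ 3·1·1·0 = 0
Sum: F(2, 4, 0) = (-24) + (-32) + (0) + (-32) + (0) + (-128) + (0) + (0) + (0) = -216.
Reducing mod 7: -216 ≡ 1 (mod 7).
Since F(a, b, c) ≡ 1 ≠ 0 (mod 7), P does NOT lie on the curve.


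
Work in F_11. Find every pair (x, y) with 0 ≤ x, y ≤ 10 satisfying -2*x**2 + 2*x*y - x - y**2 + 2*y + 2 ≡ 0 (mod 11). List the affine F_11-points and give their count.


Affine F_11-points: {(0, 6), (0, 7), (1, 7), (1, 8), (2, 2), (2, 4), (5, 2), (5, 10), (7, 1), (7, 4), (10, 1), (10, 10)}; count = 12.

For each of the 121 pairs (x, y) ∈ F_11², evaluate f(x, y) mod 11. Record the zeros.
  x = 0: [0↦2, 1↦3, 2↦2, 3↦10, 4↦5, 5↦9, 6↦0, 7↦0, 8↦9, 9↦5, 10↦10]  zeros at y ∈ {6, 7}
  x = 1: [0↦10, 1↦2, 2↦3, 3↦2, 4↦10, 5↦5, 6↦9, 7↦0, 8↦0, 9↦9, 10↦5]  zeros at y ∈ {7, 8}
  x = 2: [0↦3, 1↦8, 2↦0, 3↦1, 4↦0, 5↦8, 6↦3, 7↦7, 8↦9, 9↦9, 10↦7]  zeros at y ∈ {2, 4}
  x = 3: [0↦3, 1↦10, 2↦4, 3↦7, 4↦8, 5↦7, 6↦4, 7↦10, 8↦3, 9↦5, 10↦5]  zeros at y ∈ ∅
  x = 4: [0↦10, 1↦8, 2↦4, 3↦9, 4↦1, 5↦2, 6↦1, 7↦9, 8↦4, 9↦8, 10↦10]  zeros at y ∈ ∅
  x = 5: [0↦2, 1↦2, 2↦0, 3↦7, 4↦1, 5↦4, 6↦5, 7↦4, 8↦1, 9↦7, 10↦0]  zeros at y ∈ {2, 10}
  x = 6: [0↦1, 1↦3, 2↦3, 3↦1, 4↦8, 5↦2, 6↦5, 7↦6, 8↦5, 9↦2, 10↦8]  zeros at y ∈ ∅
  x = 7: [0↦7, 1↦0, 2↦2, 3↦2, 4↦0, 5↦7, 6↦1, 7↦4, 8↦5, 9↦4, 10↦1]  zeros at y ∈ {1, 4}
  x = 8: [0↦9, 1↦4, 2↦8, 3↦10, 4↦10, 5↦8, 6↦4, 7↦9, 8↦1, 9↦2, 10↦1]  zeros at y ∈ ∅
  x = 9: [0↦7, 1↦4, 2↦10, 3↦3, 4↦5, 5↦5, 6↦3, 7↦10, 8↦4, 9↦7, 10↦8]  zeros at y ∈ ∅
  x = 10: [0↦1, 1↦0, 2↦8, 3↦3, 4↦7, 5↦9, 6↦9, 7↦7, 8↦3, 9↦8, 10↦0]  zeros at y ∈ {1, 10}
Collecting zeros: affine points = {(0, 6), (0, 7), (1, 7), (1, 8), (2, 2), (2, 4), (5, 2), (5, 10), (7, 1), (7, 4), (10, 1), (10, 10)}.
Total count |C(F_11)_aff| = 12.


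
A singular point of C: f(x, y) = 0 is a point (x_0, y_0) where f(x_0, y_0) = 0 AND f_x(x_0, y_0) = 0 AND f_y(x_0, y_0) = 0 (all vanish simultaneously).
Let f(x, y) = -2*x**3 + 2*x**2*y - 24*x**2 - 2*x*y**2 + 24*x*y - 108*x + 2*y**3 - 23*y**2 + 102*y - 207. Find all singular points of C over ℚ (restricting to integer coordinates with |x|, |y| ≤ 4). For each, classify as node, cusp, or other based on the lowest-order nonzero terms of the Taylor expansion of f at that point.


Singular points: {(-3, 3)}; classification: cusp.

Compute partial derivatives:
  f_x = -6*x**2 + 4*x*y - 48*x - 2*y**2 + 24*y - 108.
  f_y = 2*x**2 - 4*x*y + 24*x + 6*y**2 - 46*y + 102.
Scan x_0 ∈ {−4, ..., 4}. For each x_0, f_y(x_0, y) is a polynomial in y; find its integer roots y ∈ {−4, ..., 4}, then test f_x and f at those candidates.
  x = -4: f_y(-4, y) = 6*y**2 - 30*y + 38; no integer root y with |y| ≤ 4.
  x = -3: f_y(-3, y) = 6*y**2 - 34*y + 48; vanishes at y ∈ {3}. (-3, 3): f_x = 0, f = 0 — SINGULAR.
  x = -2: f_y(-2, y) = 6*y**2 - 38*y + 62; no integer root y with |y| ≤ 4.
  x = -1: f_y(-1, y) = 6*y**2 - 42*y + 80; no integer root y with |y| ≤ 4.
  x = 0: f_y(0, y) = 6*y**2 - 46*y + 102; no integer root y with |y| ≤ 4.
  x = 1: f_y(1, y) = 6*y**2 - 50*y + 128; no integer root y with |y| ≤ 4.
  x = 2: f_y(2, y) = 6*y**2 - 54*y + 158; no integer root y with |y| ≤ 4.
  x = 3: f_y(3, y) = 6*y**2 - 58*y + 192; no integer root y with |y| ≤ 4.
  x = 4: f_y(4, y) = 6*y**2 - 62*y + 230; no integer root y with |y| ≤ 4.
Only singular point on the grid: (-3, 3).
Classify: substitute x = -3 + u, y = 3 + v and expand: f = -2*u**3 + 2*u**2*v - 2*u*v**2 + 2*v**3 + v**2.
No constant or linear terms (consistent with a singular point). Quadratic part: v**2. Cubic part: -2*u**3 + 2*u**2*v - 2*u*v**2 + 2*v**3.
The quadratic part v**2 is a perfect square, so there is a single (double) tangent line v = 0, i.e. y = 3. Restricting the cubic part to that line (v = 0) leaves -2*u**3 ≠ 0, so f is not divisible by v and the branch is v² ≈ 2*u**3 to lowest order — this is a cusp.
Classification: cusp.


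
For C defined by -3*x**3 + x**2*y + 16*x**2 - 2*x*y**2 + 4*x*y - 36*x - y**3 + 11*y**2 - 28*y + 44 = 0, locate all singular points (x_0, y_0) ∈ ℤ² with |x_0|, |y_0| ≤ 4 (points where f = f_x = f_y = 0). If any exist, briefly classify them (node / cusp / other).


Singular points: {(2, 2)}; classification: cusp.

Compute partial derivatives:
  f_x = -9*x**2 + 2*x*y + 32*x - 2*y**2 + 4*y - 36.
  f_y = x**2 - 4*x*y + 4*x - 3*y**2 + 22*y - 28.
Scan x_0 ∈ {−4, ..., 4}. For each x_0, f_y(x_0, y) is a polynomial in y; find its integer roots y ∈ {−4, ..., 4}, then test f_x and f at those candidates.
  x = -4: f_y(-4, y) = -3*y**2 + 38*y - 28; no integer root y with |y| ≤ 4.
  x = -3: f_y(-3, y) = -3*y**2 + 34*y - 31; vanishes at y ∈ {1}. (-3, 1): f_x = -217 ≠ 0.
  x = -2: f_y(-2, y) = -3*y**2 + 30*y - 32; no integer root y with |y| ≤ 4.
  x = -1: f_y(-1, y) = -3*y**2 + 26*y - 31; no integer root y with |y| ≤ 4.
  x = 0: f_y(0, y) = -3*y**2 + 22*y - 28; no integer root y with |y| ≤ 4.
  x = 1: f_y(1, y) = -3*y**2 + 18*y - 23; no integer root y with |y| ≤ 4.
  x = 2: f_y(2, y) = -3*y**2 + 14*y - 16; vanishes at y ∈ {2}. (2, 2): f_x = 0, f = 0 — SINGULAR.
  x = 3: f_y(3, y) = -3*y**2 + 10*y - 7; vanishes at y ∈ {1}. (3, 1): f_x = -13 ≠ 0.
  x = 4: f_y(4, y) = -3*y**2 + 6*y + 4; no integer root y with |y| ≤ 4.
Only singular point on the grid: (2, 2).
Classify: substitute x = 2 + u, y = 2 + v and expand: f = -3*u**3 + u**2*v - 2*u*v**2 - v**3 + v**2.
No constant or linear terms (consistent with a singular point). Quadratic part: v**2. Cubic part: -3*u**3 + u**2*v - 2*u*v**2 - v**3.
The quadratic part v**2 is a perfect square, so there is a single (double) tangent line v = 0, i.e. y = 2. Restricting the cubic part to that line (v = 0) leaves -3*u**3 ≠ 0, so f is not divisible by v and the branch is v² ≈ 3*u**3 to lowest order — this is a cusp.
Classification: cusp.


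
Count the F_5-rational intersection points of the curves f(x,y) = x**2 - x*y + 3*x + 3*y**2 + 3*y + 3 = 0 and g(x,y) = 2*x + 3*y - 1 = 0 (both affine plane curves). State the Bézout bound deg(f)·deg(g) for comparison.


Common zeros: {(1, 3), (2, 4)}; count = 2; Bézout bound = 2.

deg(f) = 2, deg(g) = 1, so Bézout bound = 2.
Scan x ∈ F_5. For each x, list the y ∈ F_5 with f(x, y) ≡ 0 and those with g(x, y) ≡ 0 (mod 5); the common zeros in that column are the intersection.
  x = 0: f ≡ 0 at y ∈ ∅; g ≡ 0 at y ∈ {2}; common: ∅.
  x = 1: f ≡ 0 at y ∈ {3}; g ≡ 0 at y ∈ {3}; common: {3}.
  x = 2: f ≡ 0 at y ∈ {4}; g ≡ 0 at y ∈ {4}; common: {4}.
  x = 3: f ≡ 0 at y ∈ ∅; g ≡ 0 at y ∈ {0}; common: ∅.
  x = 4: f ≡ 0 at y ∈ {3, 4}; g ≡ 0 at y ∈ {1}; common: ∅.
Collecting: common zeros = {(1, 3), (2, 4)}, so the count is 2.
Comparison with the Bézout bound: 2 ≤ 2 = deg(f)·deg(g), as expected for curves with no common component (the bound is attained).


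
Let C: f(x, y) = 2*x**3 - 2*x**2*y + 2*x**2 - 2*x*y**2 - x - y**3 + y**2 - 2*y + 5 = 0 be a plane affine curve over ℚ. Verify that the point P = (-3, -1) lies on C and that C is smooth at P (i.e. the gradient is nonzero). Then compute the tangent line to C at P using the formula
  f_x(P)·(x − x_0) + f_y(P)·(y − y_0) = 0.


Tangent line at P: 27*x - 37*y + 44 = 0.

Step 1: f(-3, -1) = 0, so P lies on C.
Step 2: partial derivatives
  f_x(x, y) = 6*x**2 - 4*x*y + 4*x - 2*y**2 - 1, f_y(x, y) = -2*x**2 - 4*x*y - 3*y**2 + 2*y - 2.
  f_x(P) = 27, f_y(P) = -37 (gradient nonzero, so P is smooth).
Step 3: tangent line at P: 27·(x − -3) + -37·(y − -1) = 0.
Expanding: 27*x - 37*y + 44 = 0.


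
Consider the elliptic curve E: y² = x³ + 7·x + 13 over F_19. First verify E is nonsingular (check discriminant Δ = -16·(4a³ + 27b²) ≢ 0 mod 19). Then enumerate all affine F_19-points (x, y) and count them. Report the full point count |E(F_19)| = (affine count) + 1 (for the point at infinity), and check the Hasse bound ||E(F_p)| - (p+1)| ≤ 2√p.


Affine points = {(2, 4), (2, 15), (3, 2), (3, 17), (6, 9), (6, 10), (7, 5), (7, 14), (8, 7), (8, 12), (9, 8), (9, 11), (10, 0), (12, 1), (12, 18), (14, 9), (14, 10), (15, 4), (15, 15), (18, 9), (18, 10)}; affine count = 21; |E(F_19)| = 22.

Discriminant check: Δ ∝ 4a³ + 27b² = 4·7³ + 27·13² = 4·343 + 27·169 ≡ 7 (mod 19). Nonzero ⇒ E is nonsingular.
For each x ∈ F_19, compute rhs = x³ + 7·x + 13 mod 19, then count y ∈ F_19 with y² ≡ rhs.
  x = 0: rhs = 13, matching y values: none (0 points).
  x = 1: rhs = 2, matching y values: none (0 points).
  x = 2: rhs = 16, matching y values: 4, 15 (2 points).
  x = 3: rhs = 4, matching y values: 2, 17 (2 points).
  x = 4: rhs = 10, matching y values: none (0 points).
  x = 5: rhs = 2, matching y values: none (0 points).
  x = 6: rhs = 5, matching y values: 9, 10 (2 points).
  x = 7: rhs = 6, matching y values: 5, 14 (2 points).
  x = 8: rhs = 11, matching y values: 7, 12 (2 points).
  x = 9: rhs = 7, matching y values: 8, 11 (2 points).
  x = 10: rhs = 0, matching y values: 0 (1 points).
  x = 11: rhs = 15, matching y values: none (0 points).
  x = 12: rhs = 1, matching y values: 1, 18 (2 points).
  x = 13: rhs = 2, matching y values: none (0 points).
  x = 14: rhs = 5, matching y values: 9, 10 (2 points).
  x = 15: rhs = 16, matching y values: 4, 15 (2 points).
  x = 16: rhs = 3, matching y values: none (0 points).
  x = 17: rhs = 10, matching y values: none (0 points).
  x = 18: rhs = 5, matching y values: 9, 10 (2 points).
Total affine count: 21.
Full point count |E(F_19)| = 21 + 1 = 22.
Hasse bound: |22 − (19+1)| = |2| = 2 ≤ 2√19 ≈ 8.7178 ✓.


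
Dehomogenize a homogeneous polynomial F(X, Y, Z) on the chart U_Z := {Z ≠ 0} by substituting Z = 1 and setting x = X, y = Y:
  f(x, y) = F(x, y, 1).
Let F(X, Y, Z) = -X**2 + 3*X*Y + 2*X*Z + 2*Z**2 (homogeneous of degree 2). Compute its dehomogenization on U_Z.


f(x, y) = -x**2 + 3*x*y + 2*x + 2

On U_Z we set Z = 1. Each monomial c·X^i·Y^j·Z^k in F becomes c·x^i·y^j·1^k = c·x^i·y^j.
Substituting Z = 1: F(X, Y, 1) = -x**2 + 3*x*y + 2*x + 2.
Note: deg(f) ≤ deg(F) = 2; strict inequality happens when F is divisible by Z (lost terms).


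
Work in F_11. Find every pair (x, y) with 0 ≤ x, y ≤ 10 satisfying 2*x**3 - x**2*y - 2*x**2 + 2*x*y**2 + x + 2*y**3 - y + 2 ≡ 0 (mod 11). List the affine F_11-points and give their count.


Affine F_11-points: {(1, 6), (2, 9), (3, 10), (7, 3), (7, 9), (9, 8), (10, 5)}; count = 7.

For each of the 121 pairs (x, y) ∈ F_11², evaluate f(x, y) mod 11. Record the zeros.
  x = 0: [0↦2, 1↦3, 2↦5, 3↦9, 4↦5, 5↦5, 6↦10, 7↦10, 8↦6, 9↦10, 10↦1]  zeros at y ∈ ∅
  x = 1: [0↦3, 1↦5, 2↦1, 3↦3, 4↦1, 5↦7, 6↦0, 7↦3, 8↦6, 9↦10, 10↦5]  zeros at y ∈ {6}
  x = 2: [0↦1, 1↦2, 2↦1, 3↦10, 4↦8, 5↦7, 6↦8, 7↦1, 8↦9, 9↦0, 10↦8]  zeros at y ∈ {9}
  x = 3: [0↦8, 1↦6, 2↦6, 3↦9, 4↦5, 5↦6, 6↦2, 7↦5, 8↦5, 9↦3, 10↦0]  zeros at y ∈ {10}
  x = 4: [0↦3, 1↦7, 2↦6, 3↦1, 4↦4, 5↦5, 6↦5, 7↦5, 8↦6, 9↦9, 10↦4]  zeros at y ∈ ∅
  x = 5: [0↦9, 1↦6, 2↦2, 3↦9, 4↦6, 5↦5, 6↦7, 7↦2, 8↦2, 9↦8, 10↦10]  zeros at y ∈ ∅
  x = 6: [0↦5, 1↦4, 2↦6, 3↦1, 4↦1, 5↦7, 6↦9, 7↦8, 8↦5, 9↦1, 10↦8]  zeros at y ∈ ∅
  x = 7: [0↦3, 1↦2, 2↦8, 3↦0, 4↦1, 5↦1, 6↦1, 7↦2, 8↦5, 9↦0, 10↦10]  zeros at y ∈ {3, 9}
  x = 8: [0↦4, 1↦1, 2↦9, 3↦7, 4↦7, 5↦10, 6↦6, 7↦7, 8↦3, 9↦6, 10↦6]  zeros at y ∈ ∅
  x = 9: [0↦9, 1↦2, 2↦10, 3↦1, 4↦9, 5↦2, 6↦3, 7↦2, 8↦0, 9↦9, 10↦8]  zeros at y ∈ {8}
  x = 10: [0↦8, 1↦6, 2↦1, 3↦5, 4↦8, 5↦0, 6↦4, 7↦10, 8↦8, 9↦10, 10↦6]  zeros at y ∈ {5}
Collecting zeros: affine points = {(1, 6), (2, 9), (3, 10), (7, 3), (7, 9), (9, 8), (10, 5)}.
Total count |C(F_11)_aff| = 7.


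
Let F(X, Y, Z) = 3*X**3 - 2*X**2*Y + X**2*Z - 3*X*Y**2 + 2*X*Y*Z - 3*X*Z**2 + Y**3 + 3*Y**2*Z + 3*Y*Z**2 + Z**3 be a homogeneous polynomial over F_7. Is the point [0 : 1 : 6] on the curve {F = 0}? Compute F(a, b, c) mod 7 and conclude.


F(0,1,6) ≡ 0 (mod 7); P is on the curve.

Evaluate F(0, 1, 6) term-by-term (mod 7).
  3*X**3 ↦ 3·0·1·1 = 0
  -2*X**2*Y ↦ -2·0·1·1 = 0
  X**2*Z ↦ 1·0·1·6 = 0
  -3*X*Y**2 ↦ -3·0·1·1 = 0
  2*X*Y*Z ↦ 2·0·1·6 = 0
  -3*X*Z**2 ↦ -3·0·1·36 = 0
  Y**3 ↦ 1·1·1·1 = 1
  3*Y**2*Z ↦ 3·1·1·6 = 18
  3*Y*Z**2 ↦ 3·1·1·36 = 108
  Z**3 ↦ 1·1·1·216 = 216
Sum: F(0, 1, 6) = (0) + (0) + (0) + (0) + (0) + (0) + (1) + (18) + (108) + (216) = 343.
Reducing mod 7: 343 ≡ 0 (mod 7).
Since F(a, b, c) ≡ 0 (mod 7), P lies on the curve.


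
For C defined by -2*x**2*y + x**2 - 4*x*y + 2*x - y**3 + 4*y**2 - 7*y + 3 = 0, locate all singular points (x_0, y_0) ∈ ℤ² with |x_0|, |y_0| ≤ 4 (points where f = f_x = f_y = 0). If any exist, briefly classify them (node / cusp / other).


Singular points: {(-1, 1)}; classification: node.

Compute partial derivatives:
  f_x = -4*x*y + 2*x - 4*y + 2.
  f_y = -2*x**2 - 4*x - 3*y**2 + 8*y - 7.
Scan x_0 ∈ {−4, ..., 4}. For each x_0, f_y(x_0, y) is a polynomial in y; find its integer roots y ∈ {−4, ..., 4}, then test f_x and f at those candidates.
  x = -4: f_y(-4, y) = -3*y**2 + 8*y - 23; no integer root y with |y| ≤ 4.
  x = -3: f_y(-3, y) = -3*y**2 + 8*y - 13; no integer root y with |y| ≤ 4.
  x = -2: f_y(-2, y) = -3*y**2 + 8*y - 7; no integer root y with |y| ≤ 4.
  x = -1: f_y(-1, y) = -3*y**2 + 8*y - 5; vanishes at y ∈ {1}. (-1, 1): f_x = 0, f = 0 — SINGULAR.
  x = 0: f_y(0, y) = -3*y**2 + 8*y - 7; no integer root y with |y| ≤ 4.
  x = 1: f_y(1, y) = -3*y**2 + 8*y - 13; no integer root y with |y| ≤ 4.
  x = 2: f_y(2, y) = -3*y**2 + 8*y - 23; no integer root y with |y| ≤ 4.
  x = 3: f_y(3, y) = -3*y**2 + 8*y - 37; no integer root y with |y| ≤ 4.
  x = 4: f_y(4, y) = -3*y**2 + 8*y - 55; no integer root y with |y| ≤ 4.
Only singular point on the grid: (-1, 1).
Classify: substitute x = -1 + u, y = 1 + v and expand: f = -2*u**2*v - u**2 - v**3 + v**2.
No constant or linear terms (consistent with a singular point). Quadratic part: -u**2 + v**2. Cubic part: -2*u**2*v - v**3.
The quadratic part v**2 - u**2 = (v − u)(v + u) splits into two distinct linear factors, so there are two distinct tangent lines y − 1 = ±(x − -1) — this is a node (ordinary double point).
Classification: node.


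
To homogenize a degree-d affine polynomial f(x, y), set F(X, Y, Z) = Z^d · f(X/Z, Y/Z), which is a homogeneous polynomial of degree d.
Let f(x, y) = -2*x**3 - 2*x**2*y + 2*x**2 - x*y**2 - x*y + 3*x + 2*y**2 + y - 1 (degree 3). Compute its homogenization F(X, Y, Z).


F(X, Y, Z) = -2*X**3 - 2*X**2*Y + 2*X**2*Z - X*Y**2 - X*Y*Z + 3*X*Z**2 + 2*Y**2*Z + Y*Z**2 - Z**3

deg(f) = 3.
Substitute x = X/Z, y = Y/Z into f, then multiply by Z^3.
  monomial -2·x^3·y^0 ↦ -2·X^3·Y^0·Z^0.
  monomial -2·x^2·y^1 ↦ -2·X^2·Y^1·Z^0.
  monomial 2·x^2·y^0 ↦ 2·X^2·Y^0·Z^1.
  monomial -1·x^1·y^2 ↦ -1·X^1·Y^2·Z^0.
  monomial -1·x^1·y^1 ↦ -1·X^1·Y^1·Z^1.
  monomial 3·x^1·y^0 ↦ 3·X^1·Y^0·Z^2.
  monomial 2·x^0·y^2 ↦ 2·X^0·Y^2·Z^1.
  monomial 1·x^0·y^1 ↦ 1·X^0·Y^1·Z^2.
  monomial -1·x^0·y^0 ↦ -1·X^0·Y^0·Z^3.
Collecting: F(X, Y, Z) = -2*X**3 - 2*X**2*Y + 2*X**2*Z - X*Y**2 - X*Y*Z + 3*X*Z**2 + 2*Y**2*Z + Y*Z**2 - Z**3.


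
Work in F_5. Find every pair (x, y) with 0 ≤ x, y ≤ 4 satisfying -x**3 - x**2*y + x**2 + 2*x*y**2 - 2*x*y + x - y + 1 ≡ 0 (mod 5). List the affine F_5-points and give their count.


Affine F_5-points: {(0, 1), (1, 1), (4, 1), (4, 4)}; count = 4.

For each of the 25 pairs (x, y) ∈ F_5², evaluate f(x, y) mod 5. Record the zeros.
  x = 0: [0↦1, 1↦0, 2↦4, 3↦3, 4↦2]  zeros at y ∈ {1}
  x = 1: [0↦2, 1↦0, 2↦2, 3↦3, 4↦3]  zeros at y ∈ {1}
  x = 2: [0↦4, 1↦4, 2↦2, 3↦3, 4↦2]  zeros at y ∈ ∅
  x = 3: [0↦1, 1↦1, 2↦3, 3↦2, 4↦3]  zeros at y ∈ ∅
  x = 4: [0↦2, 1↦0, 2↦4, 3↦4, 4↦0]  zeros at y ∈ {1, 4}
Collecting zeros: affine points = {(0, 1), (1, 1), (4, 1), (4, 4)}.
Total count |C(F_5)_aff| = 4.


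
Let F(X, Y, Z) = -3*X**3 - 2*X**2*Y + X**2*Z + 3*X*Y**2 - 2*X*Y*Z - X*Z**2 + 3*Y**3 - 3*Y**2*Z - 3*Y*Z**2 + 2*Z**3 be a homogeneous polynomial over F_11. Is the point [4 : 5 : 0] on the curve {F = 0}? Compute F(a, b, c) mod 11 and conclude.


F(4,5,0) ≡ 4 (mod 11); P is NOT on the curve.

Evaluate F(4, 5, 0) term-by-term (mod 11).
  -3*X**3 ↦ -3·64·1·1 = -192
  -2*X**2*Y ↦ -2·16·5·1 = -160
  X**2*Z ↦ 1·16·1·0 = 0
  3*X*Y**2 ↦ 3·4·25·1 = 300
  -2*X*Y*Z ↦ -2·4·5·0 = 0
  -X*Z**2 ↦ -1·4·1·0 = 0
  3*Y**3 ↦ 3·1·125·1 = 375
  -3*Y**2*Z ↦ -3·1·25·0 = 0
  -3*Y*Z**2 ↦ -3·1·5·0 = 0
  2*Z**3 ↦ 2·1·1·0 = 0
Sum: F(4, 5, 0) = (-192) + (-160) + (0) + (300) + (0) + (0) + (375) + (0) + (0) + (0) = 323.
Reducing mod 11: 323 ≡ 4 (mod 11).
Since F(a, b, c) ≡ 4 ≠ 0 (mod 11), P does NOT lie on the curve.


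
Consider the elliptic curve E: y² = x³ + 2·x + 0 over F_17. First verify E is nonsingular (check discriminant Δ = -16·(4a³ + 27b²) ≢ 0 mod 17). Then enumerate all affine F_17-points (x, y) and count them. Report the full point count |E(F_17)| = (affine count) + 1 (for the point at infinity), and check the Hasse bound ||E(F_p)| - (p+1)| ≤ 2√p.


Affine points = {(0, 0), (3, 4), (3, 13), (4, 2), (4, 15), (5, 4), (5, 13), (7, 0), (8, 1), (8, 16), (9, 4), (9, 13), (10, 0), (12, 1), (12, 16), (13, 8), (13, 9), (14, 1), (14, 16)}; affine count = 19; |E(F_17)| = 20.

Discriminant check: Δ ∝ 4a³ + 27b² = 4·2³ + 27·0² = 4·8 + 27·0 ≡ 15 (mod 17). Nonzero ⇒ E is nonsingular.
For each x ∈ F_17, compute rhs = x³ + 2·x + 0 mod 17, then count y ∈ F_17 with y² ≡ rhs.
  x = 0: rhs = 0, matching y values: 0 (1 points).
  x = 1: rhs = 3, matching y values: none (0 points).
  x = 2: rhs = 12, matching y values: none (0 points).
  x = 3: rhs = 16, matching y values: 4, 13 (2 points).
  x = 4: rhs = 4, matching y values: 2, 15 (2 points).
  x = 5: rhs = 16, matching y values: 4, 13 (2 points).
  x = 6: rhs = 7, matching y values: none (0 points).
  x = 7: rhs = 0, matching y values: 0 (1 points).
  x = 8: rhs = 1, matching y values: 1, 16 (2 points).
  x = 9: rhs = 16, matching y values: 4, 13 (2 points).
  x = 10: rhs = 0, matching y values: 0 (1 points).
  x = 11: rhs = 10, matching y values: none (0 points).
  x = 12: rhs = 1, matching y values: 1, 16 (2 points).
  x = 13: rhs = 13, matching y values: 8, 9 (2 points).
  x = 14: rhs = 1, matching y values: 1, 16 (2 points).
  x = 15: rhs = 5, matching y values: none (0 points).
  x = 16: rhs = 14, matching y values: none (0 points).
Total affine count: 19.
Full point count |E(F_17)| = 19 + 1 = 20.
Hasse bound: |20 − (17+1)| = |2| = 2 ≤ 2√17 ≈ 8.2462 ✓.


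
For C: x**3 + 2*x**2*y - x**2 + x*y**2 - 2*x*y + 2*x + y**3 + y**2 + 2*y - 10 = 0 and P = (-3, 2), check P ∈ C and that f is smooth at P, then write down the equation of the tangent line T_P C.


Tangent line at P: 11*x + 30*y - 27 = 0.

Step 1: f(-3, 2) = 0, so P lies on C.
Step 2: partial derivatives
  f_x(x, y) = 3*x**2 + 4*x*y - 2*x + y**2 - 2*y + 2, f_y(x, y) = 2*x**2 + 2*x*y - 2*x + 3*y**2 + 2*y + 2.
  f_x(P) = 11, f_y(P) = 30 (gradient nonzero, so P is smooth).
Step 3: tangent line at P: 11·(x − -3) + 30·(y − 2) = 0.
Expanding: 11*x + 30*y - 27 = 0.


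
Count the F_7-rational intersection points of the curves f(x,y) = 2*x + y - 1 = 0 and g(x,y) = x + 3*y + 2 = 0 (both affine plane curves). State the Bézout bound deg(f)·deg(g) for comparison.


Common zeros: {(1, 6)}; count = 1; Bézout bound = 1.

deg(f) = 1, deg(g) = 1, so Bézout bound = 1.
Scan x ∈ F_7. For each x, list the y ∈ F_7 with f(x, y) ≡ 0 and those with g(x, y) ≡ 0 (mod 7); the common zeros in that column are the intersection.
  x = 0: f ≡ 0 at y ∈ {1}; g ≡ 0 at y ∈ {4}; common: ∅.
  x = 1: f ≡ 0 at y ∈ {6}; g ≡ 0 at y ∈ {6}; common: {6}.
  x = 2: f ≡ 0 at y ∈ {4}; g ≡ 0 at y ∈ {1}; common: ∅.
  x = 3: f ≡ 0 at y ∈ {2}; g ≡ 0 at y ∈ {3}; common: ∅.
  x = 4: f ≡ 0 at y ∈ {0}; g ≡ 0 at y ∈ {5}; common: ∅.
  x = 5: f ≡ 0 at y ∈ {5}; g ≡ 0 at y ∈ {0}; common: ∅.
  x = 6: f ≡ 0 at y ∈ {3}; g ≡ 0 at y ∈ {2}; common: ∅.
Collecting: common zeros = {(1, 6)}, so the count is 1.
Comparison with the Bézout bound: 1 ≤ 1 = deg(f)·deg(g), as expected for curves with no common component (the bound is attained).


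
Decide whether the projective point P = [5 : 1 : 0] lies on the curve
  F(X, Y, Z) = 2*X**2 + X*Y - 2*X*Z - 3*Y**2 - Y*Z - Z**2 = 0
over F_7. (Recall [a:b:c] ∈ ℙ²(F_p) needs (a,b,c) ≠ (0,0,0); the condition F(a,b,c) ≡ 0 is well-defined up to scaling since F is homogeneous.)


F(5,1,0) ≡ 3 (mod 7); P is NOT on the curve.

Evaluate F(5, 1, 0) term-by-term (mod 7).
  2*X**2 ↦ 2·25·1·1 = 50
  X*Y ↦ 1·5·1·1 = 5
  -2*X*Z ↦ -2·5·1·0 = 0
  -3*Y**2 ↦ -3·1·1·1 = -3
  -Y*Z ↦ -1·1·1·0 = 0
  -Z**2 ↦ -1·1·1·0 = 0
Sum: F(5, 1, 0) = (50) + (5) + (0) + (-3) + (0) + (0) = 52.
Reducing mod 7: 52 ≡ 3 (mod 7).
Since F(a, b, c) ≡ 3 ≠ 0 (mod 7), P does NOT lie on the curve.


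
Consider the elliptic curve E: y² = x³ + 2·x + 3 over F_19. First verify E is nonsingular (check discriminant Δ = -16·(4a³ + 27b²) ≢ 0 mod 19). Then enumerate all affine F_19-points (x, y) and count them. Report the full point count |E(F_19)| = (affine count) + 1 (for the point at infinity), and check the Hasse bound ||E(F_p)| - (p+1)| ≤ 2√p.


Affine points = {(1, 5), (1, 14), (3, 6), (3, 13), (5, 9), (5, 10), (9, 3), (9, 16), (10, 4), (10, 15), (11, 8), (11, 11), (12, 8), (12, 11), (14, 1), (14, 18), (15, 8), (15, 11), (18, 0)}; affine count = 19; |E(F_19)| = 20.

Discriminant check: Δ ∝ 4a³ + 27b² = 4·2³ + 27·3² = 4·8 + 27·9 ≡ 9 (mod 19). Nonzero ⇒ E is nonsingular.
For each x ∈ F_19, compute rhs = x³ + 2·x + 3 mod 19, then count y ∈ F_19 with y² ≡ rhs.
  x = 0: rhs = 3, matching y values: none (0 points).
  x = 1: rhs = 6, matching y values: 5, 14 (2 points).
  x = 2: rhs = 15, matching y values: none (0 points).
  x = 3: rhs = 17, matching y values: 6, 13 (2 points).
  x = 4: rhs = 18, matching y values: none (0 points).
  x = 5: rhs = 5, matching y values: 9, 10 (2 points).
  x = 6: rhs = 3, matching y values: none (0 points).
  x = 7: rhs = 18, matching y values: none (0 points).
  x = 8: rhs = 18, matching y values: none (0 points).
  x = 9: rhs = 9, matching y values: 3, 16 (2 points).
  x = 10: rhs = 16, matching y values: 4, 15 (2 points).
  x = 11: rhs = 7, matching y values: 8, 11 (2 points).
  x = 12: rhs = 7, matching y values: 8, 11 (2 points).
  x = 13: rhs = 3, matching y values: none (0 points).
  x = 14: rhs = 1, matching y values: 1, 18 (2 points).
  x = 15: rhs = 7, matching y values: 8, 11 (2 points).
  x = 16: rhs = 8, matching y values: none (0 points).
  x = 17: rhs = 10, matching y values: none (0 points).
  x = 18: rhs = 0, matching y values: 0 (1 points).
Total affine count: 19.
Full point count |E(F_19)| = 19 + 1 = 20.
Hasse bound: |20 − (19+1)| = |0| = 0 ≤ 2√19 ≈ 8.7178 ✓.


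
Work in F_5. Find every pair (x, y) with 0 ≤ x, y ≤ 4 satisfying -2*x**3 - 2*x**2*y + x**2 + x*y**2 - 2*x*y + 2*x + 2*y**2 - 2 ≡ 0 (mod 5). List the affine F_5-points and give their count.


Affine F_5-points: {(0, 1), (0, 4), (2, 0), (2, 3), (3, 1), (4, 1), (4, 4)}; count = 7.

For each of the 25 pairs (x, y) ∈ F_5², evaluate f(x, y) mod 5. Record the zeros.
  x = 0: [0↦3, 1↦0, 2↦1, 3↦1, 4↦0]  zeros at y ∈ {1, 4}
  x = 1: [0↦4, 1↦3, 2↦3, 3↦4, 4↦1]  zeros at y ∈ ∅
  x = 2: [0↦0, 1↦2, 2↦2, 3↦0, 4↦1]  zeros at y ∈ {0, 3}
  x = 3: [0↦4, 1↦0, 2↦1, 3↦2, 4↦3]  zeros at y ∈ {1}
  x = 4: [0↦4, 1↦0, 2↦3, 3↦3, 4↦0]  zeros at y ∈ {1, 4}
Collecting zeros: affine points = {(0, 1), (0, 4), (2, 0), (2, 3), (3, 1), (4, 1), (4, 4)}.
Total count |C(F_5)_aff| = 7.


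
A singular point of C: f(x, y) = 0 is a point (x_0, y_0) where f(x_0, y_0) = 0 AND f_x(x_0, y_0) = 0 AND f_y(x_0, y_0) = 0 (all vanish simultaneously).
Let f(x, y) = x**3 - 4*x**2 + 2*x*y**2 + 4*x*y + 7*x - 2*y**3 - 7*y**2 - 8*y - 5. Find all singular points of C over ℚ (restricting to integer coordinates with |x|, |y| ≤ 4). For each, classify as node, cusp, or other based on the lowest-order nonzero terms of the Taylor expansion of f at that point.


Singular points: {(1, -1)}; classification: node.

Compute partial derivatives:
  f_x = 3*x**2 - 8*x + 2*y**2 + 4*y + 7.
  f_y = 4*x*y + 4*x - 6*y**2 - 14*y - 8.
Scan x_0 ∈ {−4, ..., 4}. For each x_0, f_y(x_0, y) is a polynomial in y; find its integer roots y ∈ {−4, ..., 4}, then test f_x and f at those candidates.
  x = -4: f_y(-4, y) = -6*y**2 - 30*y - 24; vanishes at y ∈ {-4, -1}. (-4, -4): f_x = 103 ≠ 0; (-4, -1): f_x = 85 ≠ 0.
  x = -3: f_y(-3, y) = -6*y**2 - 26*y - 20; vanishes at y ∈ {-1}. (-3, -1): f_x = 56 ≠ 0.
  x = -2: f_y(-2, y) = -6*y**2 - 22*y - 16; vanishes at y ∈ {-1}. (-2, -1): f_x = 33 ≠ 0.
  x = -1: f_y(-1, y) = -6*y**2 - 18*y - 12; vanishes at y ∈ {-2, -1}. (-1, -2): f_x = 18 ≠ 0; (-1, -1): f_x = 16 ≠ 0.
  x = 0: f_y(0, y) = -6*y**2 - 14*y - 8; vanishes at y ∈ {-1}. (0, -1): f_x = 5 ≠ 0.
  x = 1: f_y(1, y) = -6*y**2 - 10*y - 4; vanishes at y ∈ {-1}. (1, -1): f_x = 0, f = 0 — SINGULAR.
  x = 2: f_y(2, y) = -6*y**2 - 6*y; vanishes at y ∈ {-1, 0}. (2, -1): f_x = 1 ≠ 0; (2, 0): f_x = 3 ≠ 0.
  x = 3: f_y(3, y) = -6*y**2 - 2*y + 4; vanishes at y ∈ {-1}. (3, -1): f_x = 8 ≠ 0.
  x = 4: f_y(4, y) = -6*y**2 + 2*y + 8; vanishes at y ∈ {-1}. (4, -1): f_x = 21 ≠ 0.
Only singular point on the grid: (1, -1).
Classify: substitute x = 1 + u, y = -1 + v and expand: f = u**3 - u**2 + 2*u*v**2 - 2*v**3 + v**2.
No constant or linear terms (consistent with a singular point). Quadratic part: -u**2 + v**2. Cubic part: u**3 + 2*u*v**2 - 2*v**3.
The quadratic part v**2 - u**2 = (v − u)(v + u) splits into two distinct linear factors, so there are two distinct tangent lines y − -1 = ±(x − 1) — this is a node (ordinary double point).
Classification: node.
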